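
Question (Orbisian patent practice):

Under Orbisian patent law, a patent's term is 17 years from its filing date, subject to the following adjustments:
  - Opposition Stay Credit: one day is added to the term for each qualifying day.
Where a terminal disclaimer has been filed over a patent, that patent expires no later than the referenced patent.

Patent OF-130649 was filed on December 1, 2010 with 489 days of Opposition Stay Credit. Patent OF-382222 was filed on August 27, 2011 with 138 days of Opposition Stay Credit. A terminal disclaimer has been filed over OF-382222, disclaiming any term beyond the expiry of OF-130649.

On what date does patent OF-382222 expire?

Natural term of OF-382222:
  Base: filing + 17 years → 27 August 2028.
  Opposition Stay Credit: +138 days → 12 January 2029.
Expiry of referenced patent OF-130649:
  Base: filing + 17 years → 1 December 2027.
  Opposition Stay Credit: +489 days → 3 April 2029.
Terminal disclaimer: OF-382222 expires on the earlier of 12 January 2029 and 3 April 2029.

2029-01-12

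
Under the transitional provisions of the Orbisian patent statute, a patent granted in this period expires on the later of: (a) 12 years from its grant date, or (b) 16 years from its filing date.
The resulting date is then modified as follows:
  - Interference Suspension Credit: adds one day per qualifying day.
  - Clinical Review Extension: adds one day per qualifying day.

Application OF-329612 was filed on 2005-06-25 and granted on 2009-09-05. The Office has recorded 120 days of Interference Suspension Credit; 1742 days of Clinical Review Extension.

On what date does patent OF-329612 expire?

2026-10-11

(a) grant + 12 years → 5 September 2021.
(b) filing + 16 years → 25 June 2021.
Later of the two: 5 September 2021.
Interference Suspension Credit: +120 days → 3 January 2022.
Clinical Review Extension: +1742 days → 11 October 2026.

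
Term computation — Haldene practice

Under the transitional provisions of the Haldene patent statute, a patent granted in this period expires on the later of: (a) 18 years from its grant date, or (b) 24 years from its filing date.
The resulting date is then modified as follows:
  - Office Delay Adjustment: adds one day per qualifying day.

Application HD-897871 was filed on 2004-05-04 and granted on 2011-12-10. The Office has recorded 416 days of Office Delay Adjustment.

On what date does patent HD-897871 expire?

(a) grant + 18 years → 10 December 2029.
(b) filing + 24 years → 4 May 2028.
Later of the two: 10 December 2029.
Office Delay Adjustment: +416 days → 30 January 2031.

2031-01-30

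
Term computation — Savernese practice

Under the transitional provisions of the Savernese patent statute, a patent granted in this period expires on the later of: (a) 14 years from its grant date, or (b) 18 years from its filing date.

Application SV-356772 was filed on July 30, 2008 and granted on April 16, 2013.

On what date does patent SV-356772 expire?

2027-04-16

(a) grant + 14 years → 16 April 2027.
(b) filing + 18 years → 30 July 2026.
Later of the two: 16 April 2027.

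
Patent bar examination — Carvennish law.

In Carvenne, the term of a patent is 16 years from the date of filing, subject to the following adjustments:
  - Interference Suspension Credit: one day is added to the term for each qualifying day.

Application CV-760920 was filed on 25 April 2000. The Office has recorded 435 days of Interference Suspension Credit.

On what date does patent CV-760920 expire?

Base term: filing date + 16 years → 25 April 2016.
Interference Suspension Credit: +435 days → 4 July 2017.

July 4, 2017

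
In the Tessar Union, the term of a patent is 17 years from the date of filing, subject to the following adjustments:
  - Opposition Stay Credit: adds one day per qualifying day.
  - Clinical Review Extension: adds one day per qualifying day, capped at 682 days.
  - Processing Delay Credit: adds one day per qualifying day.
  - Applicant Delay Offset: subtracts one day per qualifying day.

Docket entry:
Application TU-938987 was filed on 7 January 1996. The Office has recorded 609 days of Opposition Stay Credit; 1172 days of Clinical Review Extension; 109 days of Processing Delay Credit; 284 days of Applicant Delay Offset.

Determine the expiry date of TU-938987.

January 28, 2016

Base term: filing date + 17 years → 7 January 2013.
Opposition Stay Credit: +609 days → 8 September 2014.
Clinical Review Extension: 1172 days claimed exceeds the 682-day cap, so +682 days → 21 July 2016.
Processing Delay Credit: +109 days → 7 November 2016.
Applicant Delay Offset: −284 days → 28 January 2016.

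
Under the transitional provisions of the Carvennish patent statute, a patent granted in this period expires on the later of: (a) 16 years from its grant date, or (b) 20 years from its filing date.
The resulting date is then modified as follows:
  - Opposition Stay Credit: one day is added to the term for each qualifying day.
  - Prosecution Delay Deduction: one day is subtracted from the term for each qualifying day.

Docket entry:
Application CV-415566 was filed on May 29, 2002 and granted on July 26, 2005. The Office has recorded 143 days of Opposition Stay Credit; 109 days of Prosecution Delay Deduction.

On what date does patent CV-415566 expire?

(a) grant + 16 years → 26 July 2021.
(b) filing + 20 years → 29 May 2022.
Later of the two: 29 May 2022.
Opposition Stay Credit: +143 days → 19 October 2022.
Prosecution Delay Deduction: −109 days → 2 July 2022.

July 2, 2022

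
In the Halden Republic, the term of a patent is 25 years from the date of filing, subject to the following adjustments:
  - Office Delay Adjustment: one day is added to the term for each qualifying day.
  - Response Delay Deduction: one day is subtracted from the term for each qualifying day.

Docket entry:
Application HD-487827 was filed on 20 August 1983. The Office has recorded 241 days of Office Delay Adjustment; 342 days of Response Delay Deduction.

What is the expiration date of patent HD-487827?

Base term: filing date + 25 years → 20 August 2008.
Office Delay Adjustment: +241 days → 18 April 2009.
Response Delay Deduction: −342 days → 11 May 2008.

2008-05-11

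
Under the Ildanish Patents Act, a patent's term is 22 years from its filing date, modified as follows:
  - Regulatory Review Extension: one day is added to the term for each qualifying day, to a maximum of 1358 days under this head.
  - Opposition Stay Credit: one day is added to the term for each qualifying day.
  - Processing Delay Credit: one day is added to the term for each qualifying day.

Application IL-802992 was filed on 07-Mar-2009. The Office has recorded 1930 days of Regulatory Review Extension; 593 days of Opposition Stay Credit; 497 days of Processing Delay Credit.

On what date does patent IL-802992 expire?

Base term: filing date + 22 years → 7 March 2031.
Regulatory Review Extension: 1930 days claimed exceeds the 1358-day cap, so +1358 days → 24 November 2034.
Opposition Stay Credit: +593 days → 9 July 2036.
Processing Delay Credit: +497 days → 18 November 2037.

November 18, 2037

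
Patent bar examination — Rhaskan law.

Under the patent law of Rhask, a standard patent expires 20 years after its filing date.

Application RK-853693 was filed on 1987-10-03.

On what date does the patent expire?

Filing date + 20 years → 3 October 2007.

October 3, 2007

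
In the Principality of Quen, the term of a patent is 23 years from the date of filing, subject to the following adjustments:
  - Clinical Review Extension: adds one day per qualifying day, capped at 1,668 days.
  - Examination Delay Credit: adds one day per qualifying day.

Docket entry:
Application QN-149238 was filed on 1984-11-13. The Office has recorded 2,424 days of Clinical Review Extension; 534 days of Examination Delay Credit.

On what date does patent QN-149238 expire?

2013-11-23

Base term: filing date + 23 years → 13 November 2007.
Clinical Review Extension: 2424 days claimed exceeds the 1668-day cap, so +1668 days → 7 June 2012.
Examination Delay Credit: +534 days → 23 November 2013.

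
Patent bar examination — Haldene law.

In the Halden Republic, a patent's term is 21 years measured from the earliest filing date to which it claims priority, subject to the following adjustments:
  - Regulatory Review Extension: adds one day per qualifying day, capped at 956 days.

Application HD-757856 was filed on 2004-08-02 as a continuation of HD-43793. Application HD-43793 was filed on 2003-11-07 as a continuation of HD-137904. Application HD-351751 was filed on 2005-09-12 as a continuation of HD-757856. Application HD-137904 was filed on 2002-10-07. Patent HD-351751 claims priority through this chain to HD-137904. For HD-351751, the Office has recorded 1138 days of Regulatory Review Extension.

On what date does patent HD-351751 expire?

Earliest priority filing: 7 October 2002.
Base term: 7 October 2002 + 21 years → 7 October 2023.
Regulatory Review Extension: 1138 days claimed exceeds the 956-day cap, so +956 days → 20 May 2026.

May 20, 2026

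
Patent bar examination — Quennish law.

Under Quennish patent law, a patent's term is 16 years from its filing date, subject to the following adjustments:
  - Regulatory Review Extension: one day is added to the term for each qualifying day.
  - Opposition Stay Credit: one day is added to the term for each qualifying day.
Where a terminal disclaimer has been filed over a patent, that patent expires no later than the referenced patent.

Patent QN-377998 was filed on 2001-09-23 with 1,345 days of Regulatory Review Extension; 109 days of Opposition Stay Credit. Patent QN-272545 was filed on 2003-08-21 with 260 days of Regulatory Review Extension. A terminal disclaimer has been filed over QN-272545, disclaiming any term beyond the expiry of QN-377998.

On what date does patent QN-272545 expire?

Natural term of QN-272545:
  Base: filing + 16 years → 21 August 2019.
  Regulatory Review Extension: +260 days → 7 May 2020.
Expiry of referenced patent QN-377998:
  Base: filing + 16 years → 23 September 2017.
  Regulatory Review Extension: +1345 days → 30 May 2021.
  Opposition Stay Credit: +109 days → 16 September 2021.
Terminal disclaimer: QN-272545 expires on the earlier of 7 May 2020 and 16 September 2021.

2020-05-07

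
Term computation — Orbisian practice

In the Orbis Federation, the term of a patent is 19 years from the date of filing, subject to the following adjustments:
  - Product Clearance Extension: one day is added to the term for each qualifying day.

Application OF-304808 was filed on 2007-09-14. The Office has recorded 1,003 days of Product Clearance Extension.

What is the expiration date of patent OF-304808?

June 13, 2029

Base term: filing date + 19 years → 14 September 2026.
Product Clearance Extension: +1003 days → 13 June 2029.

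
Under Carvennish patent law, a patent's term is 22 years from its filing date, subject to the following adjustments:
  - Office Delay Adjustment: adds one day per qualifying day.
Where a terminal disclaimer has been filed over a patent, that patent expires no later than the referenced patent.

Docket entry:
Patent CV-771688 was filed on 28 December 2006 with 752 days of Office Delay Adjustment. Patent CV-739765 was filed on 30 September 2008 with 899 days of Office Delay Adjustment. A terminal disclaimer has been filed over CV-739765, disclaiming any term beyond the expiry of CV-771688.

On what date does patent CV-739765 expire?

Natural term of CV-739765:
  Base: filing + 22 years → 30 September 2030.
  Office Delay Adjustment: +899 days → 17 March 2033.
Expiry of referenced patent CV-771688:
  Base: filing + 22 years → 28 December 2028.
  Office Delay Adjustment: +752 days → 19 January 2031.
Terminal disclaimer: CV-739765 expires on the earlier of 17 March 2033 and 19 January 2031.

January 19, 2031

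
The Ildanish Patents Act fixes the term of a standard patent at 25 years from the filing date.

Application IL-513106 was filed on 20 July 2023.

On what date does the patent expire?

July 20, 2048

Filing date + 25 years → 20 July 2048.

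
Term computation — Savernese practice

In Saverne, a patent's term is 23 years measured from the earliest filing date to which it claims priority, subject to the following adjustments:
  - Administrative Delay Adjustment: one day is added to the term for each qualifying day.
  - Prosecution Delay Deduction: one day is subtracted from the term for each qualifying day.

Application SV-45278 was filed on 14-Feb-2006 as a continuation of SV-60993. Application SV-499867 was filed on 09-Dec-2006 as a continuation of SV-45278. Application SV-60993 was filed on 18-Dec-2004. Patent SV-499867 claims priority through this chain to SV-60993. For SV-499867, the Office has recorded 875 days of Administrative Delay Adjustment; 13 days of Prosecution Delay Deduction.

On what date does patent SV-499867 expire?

April 28, 2030

Earliest priority filing: 18 December 2004.
Base term: 18 December 2004 + 23 years → 18 December 2027.
Administrative Delay Adjustment: +875 days → 11 May 2030.
Prosecution Delay Deduction: −13 days → 28 April 2030.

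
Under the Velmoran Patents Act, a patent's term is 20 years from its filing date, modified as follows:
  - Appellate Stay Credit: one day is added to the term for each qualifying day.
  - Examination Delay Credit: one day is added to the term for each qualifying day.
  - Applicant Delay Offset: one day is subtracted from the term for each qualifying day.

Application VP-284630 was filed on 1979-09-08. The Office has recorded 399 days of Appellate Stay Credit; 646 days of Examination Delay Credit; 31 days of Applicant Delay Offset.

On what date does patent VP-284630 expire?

2002-06-18

Base term: filing date + 20 years → 8 September 1999.
Appellate Stay Credit: +399 days → 11 October 2000.
Examination Delay Credit: +646 days → 19 July 2002.
Applicant Delay Offset: −31 days → 18 June 2002.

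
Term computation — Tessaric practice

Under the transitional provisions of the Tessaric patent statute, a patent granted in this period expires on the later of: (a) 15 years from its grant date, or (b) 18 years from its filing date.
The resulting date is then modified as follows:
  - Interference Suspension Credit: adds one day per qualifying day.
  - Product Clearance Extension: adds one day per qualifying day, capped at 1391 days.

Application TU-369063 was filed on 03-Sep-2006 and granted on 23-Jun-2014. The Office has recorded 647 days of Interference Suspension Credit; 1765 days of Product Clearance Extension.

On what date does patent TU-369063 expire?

(a) grant + 15 years → 23 June 2029.
(b) filing + 18 years → 3 September 2024.
Later of the two: 23 June 2029.
Interference Suspension Credit: +647 days → 1 April 2031.
Product Clearance Extension: 1765 days claimed exceeds the 1391-day cap, so +1391 days → 21 January 2035.

January 21, 2035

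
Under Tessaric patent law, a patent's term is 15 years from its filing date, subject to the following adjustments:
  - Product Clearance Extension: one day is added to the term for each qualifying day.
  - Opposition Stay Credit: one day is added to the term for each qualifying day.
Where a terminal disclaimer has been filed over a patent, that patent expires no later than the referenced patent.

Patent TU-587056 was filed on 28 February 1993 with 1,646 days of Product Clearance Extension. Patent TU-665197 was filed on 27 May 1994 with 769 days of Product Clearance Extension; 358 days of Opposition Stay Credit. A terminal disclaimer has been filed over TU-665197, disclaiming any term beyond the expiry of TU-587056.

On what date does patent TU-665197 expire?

Natural term of TU-665197:
  Base: filing + 15 years → 27 May 2009.
  Product Clearance Extension: +769 days → 5 July 2011.
  Opposition Stay Credit: +358 days → 27 June 2012.
Expiry of referenced patent TU-587056:
  Base: filing + 15 years → 28 February 2008.
  Product Clearance Extension: +1646 days → 31 August 2012.
Terminal disclaimer: TU-665197 expires on the earlier of 27 June 2012 and 31 August 2012.

June 27, 2012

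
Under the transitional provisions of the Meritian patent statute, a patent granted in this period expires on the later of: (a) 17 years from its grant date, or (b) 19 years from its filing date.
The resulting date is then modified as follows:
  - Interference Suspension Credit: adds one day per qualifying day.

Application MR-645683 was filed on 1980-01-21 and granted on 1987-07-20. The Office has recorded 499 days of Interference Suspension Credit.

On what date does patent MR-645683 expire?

December 1, 2005

(a) grant + 17 years → 20 July 2004.
(b) filing + 19 years → 21 January 1999.
Later of the two: 20 July 2004.
Interference Suspension Credit: +499 days → 1 December 2005.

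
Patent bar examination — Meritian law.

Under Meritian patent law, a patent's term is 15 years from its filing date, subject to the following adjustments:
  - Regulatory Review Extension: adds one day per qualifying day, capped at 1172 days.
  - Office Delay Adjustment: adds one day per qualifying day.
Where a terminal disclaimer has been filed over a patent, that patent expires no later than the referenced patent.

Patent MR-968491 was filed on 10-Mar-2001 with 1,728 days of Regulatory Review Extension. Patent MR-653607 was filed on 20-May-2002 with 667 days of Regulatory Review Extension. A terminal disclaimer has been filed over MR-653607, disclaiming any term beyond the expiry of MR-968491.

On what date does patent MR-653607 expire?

March 18, 2019

Natural term of MR-653607:
  Base: filing + 15 years → 20 May 2017.
  Regulatory Review Extension: 667 days (within the 1172-day cap) → +667 days → 18 March 2019.
Expiry of referenced patent MR-968491:
  Base: filing + 15 years → 10 March 2016.
  Regulatory Review Extension: 1728 days claimed exceeds the 1172-day cap, so +1172 days → 26 May 2019.
Terminal disclaimer: MR-653607 expires on the earlier of 18 March 2019 and 26 May 2019.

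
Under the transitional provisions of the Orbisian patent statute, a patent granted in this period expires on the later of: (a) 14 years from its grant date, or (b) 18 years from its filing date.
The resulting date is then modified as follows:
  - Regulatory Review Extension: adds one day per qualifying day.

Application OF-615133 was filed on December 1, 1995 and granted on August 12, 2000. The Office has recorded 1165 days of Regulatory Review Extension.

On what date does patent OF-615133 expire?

October 20, 2017

(a) grant + 14 years → 12 August 2014.
(b) filing + 18 years → 1 December 2013.
Later of the two: 12 August 2014.
Regulatory Review Extension: +1165 days → 20 October 2017.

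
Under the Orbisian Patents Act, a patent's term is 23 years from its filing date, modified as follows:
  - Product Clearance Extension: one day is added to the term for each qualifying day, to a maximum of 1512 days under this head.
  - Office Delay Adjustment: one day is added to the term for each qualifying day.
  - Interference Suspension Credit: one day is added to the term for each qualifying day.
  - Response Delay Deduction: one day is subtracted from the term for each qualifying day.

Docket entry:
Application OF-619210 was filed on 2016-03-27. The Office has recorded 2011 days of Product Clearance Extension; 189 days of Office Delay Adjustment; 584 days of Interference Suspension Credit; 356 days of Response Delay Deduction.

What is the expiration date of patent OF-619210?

Base term: filing date + 23 years → 27 March 2039.
Product Clearance Extension: 2011 days claimed exceeds the 1512-day cap, so +1512 days → 17 May 2043.
Office Delay Adjustment: +189 days → 22 November 2043.
Interference Suspension Credit: +584 days → 28 June 2045.
Response Delay Deduction: −356 days → 7 July 2044.

July 7, 2044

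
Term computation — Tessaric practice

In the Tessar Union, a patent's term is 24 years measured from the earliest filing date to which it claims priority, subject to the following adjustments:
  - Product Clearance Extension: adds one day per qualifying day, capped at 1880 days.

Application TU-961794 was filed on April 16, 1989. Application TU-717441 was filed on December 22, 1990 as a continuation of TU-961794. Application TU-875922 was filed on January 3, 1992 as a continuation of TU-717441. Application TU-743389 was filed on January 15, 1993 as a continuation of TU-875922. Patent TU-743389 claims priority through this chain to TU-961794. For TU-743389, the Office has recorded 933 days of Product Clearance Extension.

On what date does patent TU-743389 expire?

2015-11-05

Earliest priority filing: 16 April 1989.
Base term: 16 April 1989 + 24 years → 16 April 2013.
Product Clearance Extension: 933 days (within the 1880-day cap) → +933 days → 5 November 2015.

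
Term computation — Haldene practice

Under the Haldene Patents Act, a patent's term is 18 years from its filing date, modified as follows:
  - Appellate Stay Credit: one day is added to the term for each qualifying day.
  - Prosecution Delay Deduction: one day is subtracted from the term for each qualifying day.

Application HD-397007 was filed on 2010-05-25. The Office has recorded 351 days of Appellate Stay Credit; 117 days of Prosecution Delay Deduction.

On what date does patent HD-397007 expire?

Base term: filing date + 18 years → 25 May 2028.
Appellate Stay Credit: +351 days → 11 May 2029.
Prosecution Delay Deduction: −117 days → 14 January 2029.

January 14, 2029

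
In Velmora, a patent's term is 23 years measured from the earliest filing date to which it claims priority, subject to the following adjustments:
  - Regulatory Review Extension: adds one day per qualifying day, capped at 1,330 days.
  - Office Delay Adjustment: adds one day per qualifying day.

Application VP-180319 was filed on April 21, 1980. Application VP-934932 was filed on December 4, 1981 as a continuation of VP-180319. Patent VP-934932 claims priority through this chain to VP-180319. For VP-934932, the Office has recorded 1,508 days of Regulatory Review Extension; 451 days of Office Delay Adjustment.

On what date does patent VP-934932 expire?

Earliest priority filing: 21 April 1980.
Base term: 21 April 1980 + 23 years → 21 April 2003.
Regulatory Review Extension: 1508 days claimed exceeds the 1330-day cap, so +1330 days → 11 December 2006.
Office Delay Adjustment: +451 days → 6 March 2008.

2008-03-06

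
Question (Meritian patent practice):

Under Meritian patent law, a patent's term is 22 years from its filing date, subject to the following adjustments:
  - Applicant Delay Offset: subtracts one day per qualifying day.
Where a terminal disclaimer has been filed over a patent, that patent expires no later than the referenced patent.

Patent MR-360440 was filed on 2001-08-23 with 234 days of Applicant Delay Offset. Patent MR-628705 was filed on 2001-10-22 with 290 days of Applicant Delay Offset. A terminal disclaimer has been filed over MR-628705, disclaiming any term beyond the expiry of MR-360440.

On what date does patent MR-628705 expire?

2023-01-01

Natural term of MR-628705:
  Base: filing + 22 years → 22 October 2023.
  Applicant Delay Offset: −290 days → 5 January 2023.
Expiry of referenced patent MR-360440:
  Base: filing + 22 years → 23 August 2023.
  Applicant Delay Offset: −234 days → 1 January 2023.
Terminal disclaimer: MR-628705 expires on the earlier of 5 January 2023 and 1 January 2023.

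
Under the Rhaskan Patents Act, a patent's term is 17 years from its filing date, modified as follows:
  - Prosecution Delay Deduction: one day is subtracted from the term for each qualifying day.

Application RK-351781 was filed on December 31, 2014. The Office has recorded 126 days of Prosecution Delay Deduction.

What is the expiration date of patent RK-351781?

Base term: filing date + 17 years → 31 December 2031.
Prosecution Delay Deduction: −126 days → 27 August 2031.

2031-08-27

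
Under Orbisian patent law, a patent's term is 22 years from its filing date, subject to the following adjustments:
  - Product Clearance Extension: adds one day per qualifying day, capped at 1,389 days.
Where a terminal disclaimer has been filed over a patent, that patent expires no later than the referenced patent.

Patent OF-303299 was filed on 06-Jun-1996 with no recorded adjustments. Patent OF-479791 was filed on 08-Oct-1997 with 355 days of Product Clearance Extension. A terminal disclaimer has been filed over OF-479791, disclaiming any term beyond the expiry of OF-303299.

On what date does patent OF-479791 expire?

June 6, 2018

Natural term of OF-479791:
  Base: filing + 22 years → 8 October 2019.
  Product Clearance Extension: 355 days (within the 1389-day cap) → +355 days → 27 September 2020.
Expiry of referenced patent OF-303299:
  Base: filing + 22 years → 6 June 2018.
Terminal disclaimer: OF-479791 expires on the earlier of 27 September 2020 and 6 June 2018.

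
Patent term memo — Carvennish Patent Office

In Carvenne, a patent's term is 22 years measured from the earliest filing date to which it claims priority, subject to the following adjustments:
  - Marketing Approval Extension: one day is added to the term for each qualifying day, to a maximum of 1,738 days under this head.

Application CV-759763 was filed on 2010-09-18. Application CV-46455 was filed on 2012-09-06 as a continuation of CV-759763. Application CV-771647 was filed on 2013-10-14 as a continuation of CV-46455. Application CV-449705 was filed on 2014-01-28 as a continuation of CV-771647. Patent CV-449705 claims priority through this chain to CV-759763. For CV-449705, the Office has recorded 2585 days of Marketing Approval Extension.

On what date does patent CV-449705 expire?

2037-06-22

Earliest priority filing: 18 September 2010.
Base term: 18 September 2010 + 22 years → 18 September 2032.
Marketing Approval Extension: 2585 days claimed exceeds the 1738-day cap, so +1738 days → 22 June 2037.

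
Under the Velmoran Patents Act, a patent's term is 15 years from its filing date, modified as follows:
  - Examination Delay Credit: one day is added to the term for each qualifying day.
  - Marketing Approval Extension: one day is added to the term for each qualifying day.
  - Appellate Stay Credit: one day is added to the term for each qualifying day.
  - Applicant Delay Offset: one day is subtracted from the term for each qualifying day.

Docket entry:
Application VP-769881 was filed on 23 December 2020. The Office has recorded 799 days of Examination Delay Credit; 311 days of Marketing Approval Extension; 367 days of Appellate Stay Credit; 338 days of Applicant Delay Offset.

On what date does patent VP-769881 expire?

2039-02-04

Base term: filing date + 15 years → 23 December 2035.
Examination Delay Credit: +799 days → 1 March 2038.
Marketing Approval Extension: +311 days → 6 January 2039.
Appellate Stay Credit: +367 days → 8 January 2040.
Applicant Delay Offset: −338 days → 4 February 2039.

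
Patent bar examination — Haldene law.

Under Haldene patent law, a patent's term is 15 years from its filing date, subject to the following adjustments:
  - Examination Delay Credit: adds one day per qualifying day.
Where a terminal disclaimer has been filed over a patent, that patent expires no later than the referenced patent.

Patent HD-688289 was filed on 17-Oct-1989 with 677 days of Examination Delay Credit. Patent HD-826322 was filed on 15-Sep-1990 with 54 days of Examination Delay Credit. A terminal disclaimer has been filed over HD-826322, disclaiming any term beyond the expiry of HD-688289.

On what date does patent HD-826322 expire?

Natural term of HD-826322:
  Base: filing + 15 years → 15 September 2005.
  Examination Delay Credit: +54 days → 8 November 2005.
Expiry of referenced patent HD-688289:
  Base: filing + 15 years → 17 October 2004.
  Examination Delay Credit: +677 days → 25 August 2006.
Terminal disclaimer: HD-826322 expires on the earlier of 8 November 2005 and 25 August 2006.

2005-11-08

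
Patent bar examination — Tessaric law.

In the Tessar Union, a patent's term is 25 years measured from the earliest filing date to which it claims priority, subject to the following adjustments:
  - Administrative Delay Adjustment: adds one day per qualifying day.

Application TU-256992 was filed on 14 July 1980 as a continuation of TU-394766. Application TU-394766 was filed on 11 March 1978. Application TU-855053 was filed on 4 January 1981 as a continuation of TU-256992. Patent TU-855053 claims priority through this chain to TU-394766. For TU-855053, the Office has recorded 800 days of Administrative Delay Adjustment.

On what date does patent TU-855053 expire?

Earliest priority filing: 11 March 1978.
Base term: 11 March 1978 + 25 years → 11 March 2003.
Administrative Delay Adjustment: +800 days → 19 May 2005.

May 19, 2005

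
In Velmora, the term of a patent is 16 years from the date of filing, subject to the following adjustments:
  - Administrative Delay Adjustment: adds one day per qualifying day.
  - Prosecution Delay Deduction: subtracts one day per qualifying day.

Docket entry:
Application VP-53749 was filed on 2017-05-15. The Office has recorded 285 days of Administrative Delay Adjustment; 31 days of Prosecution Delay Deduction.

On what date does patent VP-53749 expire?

January 24, 2034

Base term: filing date + 16 years → 15 May 2033.
Administrative Delay Adjustment: +285 days → 24 February 2034.
Prosecution Delay Deduction: −31 days → 24 January 2034.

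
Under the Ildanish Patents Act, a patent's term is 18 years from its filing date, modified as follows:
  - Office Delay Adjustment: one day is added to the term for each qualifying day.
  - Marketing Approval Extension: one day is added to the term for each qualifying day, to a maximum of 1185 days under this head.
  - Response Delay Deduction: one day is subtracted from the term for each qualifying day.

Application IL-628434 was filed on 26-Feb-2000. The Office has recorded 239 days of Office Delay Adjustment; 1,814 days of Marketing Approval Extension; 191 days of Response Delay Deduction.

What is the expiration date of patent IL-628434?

2021-07-13

Base term: filing date + 18 years → 26 February 2018.
Office Delay Adjustment: +239 days → 23 October 2018.
Marketing Approval Extension: 1814 days claimed exceeds the 1185-day cap, so +1185 days → 20 January 2022.
Response Delay Deduction: −191 days → 13 July 2021.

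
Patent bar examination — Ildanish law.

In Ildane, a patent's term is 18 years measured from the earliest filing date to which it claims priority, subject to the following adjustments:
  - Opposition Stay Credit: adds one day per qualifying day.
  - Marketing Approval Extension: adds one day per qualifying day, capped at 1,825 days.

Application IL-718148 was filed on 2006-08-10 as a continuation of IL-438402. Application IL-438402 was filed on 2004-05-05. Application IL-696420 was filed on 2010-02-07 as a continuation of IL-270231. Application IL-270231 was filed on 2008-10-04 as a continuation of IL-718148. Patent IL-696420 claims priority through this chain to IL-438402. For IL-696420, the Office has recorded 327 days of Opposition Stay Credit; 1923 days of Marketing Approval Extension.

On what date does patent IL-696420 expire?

March 26, 2028

Earliest priority filing: 5 May 2004.
Base term: 5 May 2004 + 18 years → 5 May 2022.
Opposition Stay Credit: +327 days → 28 March 2023.
Marketing Approval Extension: 1923 days claimed exceeds the 1825-day cap, so +1825 days → 26 March 2028.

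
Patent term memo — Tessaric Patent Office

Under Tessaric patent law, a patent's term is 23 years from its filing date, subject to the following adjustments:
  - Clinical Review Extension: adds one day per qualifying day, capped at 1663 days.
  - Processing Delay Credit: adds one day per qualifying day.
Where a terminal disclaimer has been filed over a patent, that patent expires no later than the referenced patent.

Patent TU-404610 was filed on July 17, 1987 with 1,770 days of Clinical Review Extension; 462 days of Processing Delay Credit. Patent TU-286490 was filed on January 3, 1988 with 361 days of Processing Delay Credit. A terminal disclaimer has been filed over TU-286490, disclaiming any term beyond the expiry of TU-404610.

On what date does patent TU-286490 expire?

December 30, 2011

Natural term of TU-286490:
  Base: filing + 23 years → 3 January 2011.
  Processing Delay Credit: +361 days → 30 December 2011.
Expiry of referenced patent TU-404610:
  Base: filing + 23 years → 17 July 2010.
  Clinical Review Extension: 1770 days claimed exceeds the 1663-day cap, so +1663 days → 4 February 2015.
  Processing Delay Credit: +462 days → 11 May 2016.
Terminal disclaimer: TU-286490 expires on the earlier of 30 December 2011 and 11 May 2016.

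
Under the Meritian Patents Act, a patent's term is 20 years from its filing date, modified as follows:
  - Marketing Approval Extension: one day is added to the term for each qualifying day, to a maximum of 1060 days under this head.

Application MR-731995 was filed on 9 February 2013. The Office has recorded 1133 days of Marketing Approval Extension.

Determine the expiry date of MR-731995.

2036-01-05

Base term: filing date + 20 years → 9 February 2033.
Marketing Approval Extension: 1133 days claimed exceeds the 1060-day cap, so +1060 days → 5 January 2036.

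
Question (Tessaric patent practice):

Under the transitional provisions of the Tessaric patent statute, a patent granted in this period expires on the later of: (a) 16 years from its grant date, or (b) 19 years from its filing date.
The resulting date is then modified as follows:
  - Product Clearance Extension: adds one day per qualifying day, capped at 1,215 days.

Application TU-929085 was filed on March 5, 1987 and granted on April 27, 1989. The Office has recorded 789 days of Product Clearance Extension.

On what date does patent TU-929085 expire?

2008-05-02

(a) grant + 16 years → 27 April 2005.
(b) filing + 19 years → 5 March 2006.
Later of the two: 5 March 2006.
Product Clearance Extension: 789 days (within the 1215-day cap) → +789 days → 2 May 2008.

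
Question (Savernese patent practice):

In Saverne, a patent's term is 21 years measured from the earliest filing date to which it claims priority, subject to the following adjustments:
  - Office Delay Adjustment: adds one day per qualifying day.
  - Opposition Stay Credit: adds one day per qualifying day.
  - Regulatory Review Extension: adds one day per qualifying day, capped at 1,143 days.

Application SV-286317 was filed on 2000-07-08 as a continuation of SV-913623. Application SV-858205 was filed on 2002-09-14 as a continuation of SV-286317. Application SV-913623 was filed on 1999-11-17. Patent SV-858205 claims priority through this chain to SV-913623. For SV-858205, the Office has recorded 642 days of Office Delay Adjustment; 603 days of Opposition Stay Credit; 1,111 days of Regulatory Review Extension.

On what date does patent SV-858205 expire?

Earliest priority filing: 17 November 1999.
Base term: 17 November 1999 + 21 years → 17 November 2020.
Office Delay Adjustment: +642 days → 21 August 2022.
Opposition Stay Credit: +603 days → 15 April 2024.
Regulatory Review Extension: 1111 days (within the 1143-day cap) → +1111 days → 1 May 2027.

May 1, 2027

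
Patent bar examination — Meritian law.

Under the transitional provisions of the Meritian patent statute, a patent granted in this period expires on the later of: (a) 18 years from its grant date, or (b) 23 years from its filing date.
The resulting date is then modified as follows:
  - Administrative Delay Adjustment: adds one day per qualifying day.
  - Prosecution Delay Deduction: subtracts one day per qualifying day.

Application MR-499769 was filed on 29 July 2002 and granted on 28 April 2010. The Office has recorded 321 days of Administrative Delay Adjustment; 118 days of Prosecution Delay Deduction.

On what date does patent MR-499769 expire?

(a) grant + 18 years → 28 April 2028.
(b) filing + 23 years → 29 July 2025.
Later of the two: 28 April 2028.
Administrative Delay Adjustment: +321 days → 15 March 2029.
Prosecution Delay Deduction: −118 days → 17 November 2028.

November 17, 2028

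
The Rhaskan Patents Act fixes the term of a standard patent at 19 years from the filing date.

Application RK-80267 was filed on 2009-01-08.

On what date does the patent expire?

January 8, 2028

Filing date + 19 years → 8 January 2028.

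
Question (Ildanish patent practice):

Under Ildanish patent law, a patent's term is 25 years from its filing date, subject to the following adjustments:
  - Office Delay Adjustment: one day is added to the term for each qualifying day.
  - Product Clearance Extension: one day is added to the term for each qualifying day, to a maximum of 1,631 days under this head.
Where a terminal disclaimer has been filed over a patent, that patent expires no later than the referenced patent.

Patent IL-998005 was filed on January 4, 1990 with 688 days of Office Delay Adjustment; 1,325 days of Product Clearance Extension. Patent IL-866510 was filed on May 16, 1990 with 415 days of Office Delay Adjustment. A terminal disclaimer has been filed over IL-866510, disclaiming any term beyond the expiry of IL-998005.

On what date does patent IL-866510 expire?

Natural term of IL-866510:
  Base: filing + 25 years → 16 May 2015.
  Office Delay Adjustment: +415 days → 4 July 2016.
Expiry of referenced patent IL-998005:
  Base: filing + 25 years → 4 January 2015.
  Office Delay Adjustment: +688 days → 22 November 2016.
  Product Clearance Extension: 1325 days (within the 1631-day cap) → +1325 days → 9 July 2020.
Terminal disclaimer: IL-866510 expires on the earlier of 4 July 2016 and 9 July 2020.

2016-07-04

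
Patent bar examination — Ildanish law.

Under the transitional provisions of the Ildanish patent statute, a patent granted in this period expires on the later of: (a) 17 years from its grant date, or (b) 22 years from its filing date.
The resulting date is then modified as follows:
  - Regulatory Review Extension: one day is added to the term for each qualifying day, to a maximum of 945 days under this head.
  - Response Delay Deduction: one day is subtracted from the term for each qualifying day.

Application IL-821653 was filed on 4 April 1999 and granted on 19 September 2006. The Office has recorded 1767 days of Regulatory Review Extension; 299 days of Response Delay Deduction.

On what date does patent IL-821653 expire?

(a) grant + 17 years → 19 September 2023.
(b) filing + 22 years → 4 April 2021.
Later of the two: 19 September 2023.
Regulatory Review Extension: 1767 days claimed exceeds the 945-day cap, so +945 days → 21 April 2026.
Response Delay Deduction: −299 days → 26 June 2025.

2025-06-26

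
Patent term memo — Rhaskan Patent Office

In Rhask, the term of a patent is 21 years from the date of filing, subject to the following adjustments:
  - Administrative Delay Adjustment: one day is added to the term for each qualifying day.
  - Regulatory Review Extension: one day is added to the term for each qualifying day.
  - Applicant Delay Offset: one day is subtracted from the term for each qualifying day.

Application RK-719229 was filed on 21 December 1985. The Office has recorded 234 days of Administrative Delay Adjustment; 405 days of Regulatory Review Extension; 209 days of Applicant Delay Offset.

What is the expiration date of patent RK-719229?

February 24, 2008

Base term: filing date + 21 years → 21 December 2006.
Administrative Delay Adjustment: +234 days → 12 August 2007.
Regulatory Review Extension: +405 days → 20 September 2008.
Applicant Delay Offset: −209 days → 24 February 2008.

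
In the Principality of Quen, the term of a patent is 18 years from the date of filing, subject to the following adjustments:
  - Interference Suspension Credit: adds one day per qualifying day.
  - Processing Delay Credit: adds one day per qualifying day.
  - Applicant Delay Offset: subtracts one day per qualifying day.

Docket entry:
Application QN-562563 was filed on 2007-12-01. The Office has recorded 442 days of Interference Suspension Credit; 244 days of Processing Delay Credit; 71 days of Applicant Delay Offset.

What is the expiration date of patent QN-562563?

Base term: filing date + 18 years → 1 December 2025.
Interference Suspension Credit: +442 days → 16 February 2027.
Processing Delay Credit: +244 days → 18 October 2027.
Applicant Delay Offset: −71 days → 8 August 2027.

August 8, 2027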